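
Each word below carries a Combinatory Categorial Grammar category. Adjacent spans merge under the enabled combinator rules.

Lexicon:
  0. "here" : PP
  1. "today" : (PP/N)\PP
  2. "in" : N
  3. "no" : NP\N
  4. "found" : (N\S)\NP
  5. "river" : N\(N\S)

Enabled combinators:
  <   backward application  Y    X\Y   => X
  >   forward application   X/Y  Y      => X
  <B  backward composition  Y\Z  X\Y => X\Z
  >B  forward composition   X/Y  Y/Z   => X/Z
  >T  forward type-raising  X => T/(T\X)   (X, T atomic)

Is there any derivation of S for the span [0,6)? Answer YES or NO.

NO

PP (PP/N)\PP N NP\N (N\S)\NP N\(N\S)
CKY chart[0,6] = {N/(N\PP), NP/(NP\PP), PP, PP/(N\N), PP/(PP\PP), S/(S\PP)}; S ∉ chart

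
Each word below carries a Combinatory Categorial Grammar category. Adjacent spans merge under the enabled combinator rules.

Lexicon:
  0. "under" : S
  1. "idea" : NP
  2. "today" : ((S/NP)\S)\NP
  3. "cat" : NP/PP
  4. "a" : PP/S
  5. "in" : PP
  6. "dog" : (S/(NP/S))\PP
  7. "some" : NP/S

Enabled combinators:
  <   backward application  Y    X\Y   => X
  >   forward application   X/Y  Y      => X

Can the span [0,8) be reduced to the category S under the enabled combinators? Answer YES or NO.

YES

[0,8] S   >
  [0,3] S/NP   <
    [0,1] "under" : S
    [1,3] (S/NP)\S   <
      [1,2] "idea" : NP
      [2,3] "today" : ((S/NP)\S)\NP
  [3,8] NP   >
    [3,4] "cat" : NP/PP
    [4,8] PP   >
      [4,5] "a" : PP/S
      [5,8] S   >
        [5,7] S/(NP/S)   <
          [5,6] "in" : PP
          [6,7] "dog" : (S/(NP/S))\PP
        [7,8] "some" : NP/S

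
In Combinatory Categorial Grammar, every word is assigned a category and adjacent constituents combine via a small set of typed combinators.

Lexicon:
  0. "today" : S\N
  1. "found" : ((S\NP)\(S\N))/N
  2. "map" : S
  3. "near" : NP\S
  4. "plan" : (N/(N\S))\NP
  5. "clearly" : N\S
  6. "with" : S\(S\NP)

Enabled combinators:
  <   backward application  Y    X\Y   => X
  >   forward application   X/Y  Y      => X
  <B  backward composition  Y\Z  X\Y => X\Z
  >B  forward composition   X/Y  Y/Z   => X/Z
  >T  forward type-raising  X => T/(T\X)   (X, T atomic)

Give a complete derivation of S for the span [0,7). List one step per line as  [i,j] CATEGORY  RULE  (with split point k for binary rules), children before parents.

[0,1] S\N  lex  "today"
[1,2] ((S\NP)\(S\N))/N  lex  "found"
[2,3] S  lex  "map"
[3,4] NP\S  lex  "near"
[2,4] NP  <  k=3
[4,5] (N/(N\S))\NP  lex  "plan"
[2,5] N/(N\S)  <  k=4
[5,6] N\S  lex  "clearly"
[2,6] N  >  k=5
[1,6] (S\NP)\(S\N)  >  k=2
[0,6] S\NP  <  k=1
[6,7] S\(S\NP)  lex  "with"
[0,7] S  <  k=6

[0,7] S   <
  [0,6] S\NP   <
    [0,1] "today" : S\N
    [1,6] (S\NP)\(S\N)   >
      [1,2] "found" : ((S\NP)\(S\N))/N
      [2,6] N   >
        [2,5] N/(N\S)   <
          [2,4] NP   <
            [2,3] "map" : S
            [3,4] "near" : NP\S
          [4,5] "plan" : (N/(N\S))\NP
        [5,6] "clearly" : N\S
  [6,7] "with" : S\(S\NP)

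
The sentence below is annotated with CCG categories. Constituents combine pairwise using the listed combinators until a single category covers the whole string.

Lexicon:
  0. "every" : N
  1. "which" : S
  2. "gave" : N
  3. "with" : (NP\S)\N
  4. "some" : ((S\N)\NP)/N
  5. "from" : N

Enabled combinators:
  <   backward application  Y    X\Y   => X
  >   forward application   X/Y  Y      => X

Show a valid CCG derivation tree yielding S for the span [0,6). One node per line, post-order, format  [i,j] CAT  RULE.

[0,6] S   <
  [0,1] "every" : N
  [1,6] S\N   <
    [1,4] NP   <
      [1,2] "which" : S
      [2,4] NP\S   <
        [2,3] "gave" : N
        [3,4] "with" : (NP\S)\N
    [4,6] (S\N)\NP   >
      [4,5] "some" : ((S\N)\NP)/N
      [5,6] "from" : N

[0,1] N  lex  "every"
[1,2] S  lex  "which"
[2,3] N  lex  "gave"
[3,4] (NP\S)\N  lex  "with"
[2,4] NP\S  <  k=3
[1,4] NP  <  k=2
[4,5] ((S\N)\NP)/N  lex  "some"
[5,6] N  lex  "from"
[4,6] (S\N)\NP  >  k=5
[1,6] S\N  <  k=4
[0,6] S  <  k=1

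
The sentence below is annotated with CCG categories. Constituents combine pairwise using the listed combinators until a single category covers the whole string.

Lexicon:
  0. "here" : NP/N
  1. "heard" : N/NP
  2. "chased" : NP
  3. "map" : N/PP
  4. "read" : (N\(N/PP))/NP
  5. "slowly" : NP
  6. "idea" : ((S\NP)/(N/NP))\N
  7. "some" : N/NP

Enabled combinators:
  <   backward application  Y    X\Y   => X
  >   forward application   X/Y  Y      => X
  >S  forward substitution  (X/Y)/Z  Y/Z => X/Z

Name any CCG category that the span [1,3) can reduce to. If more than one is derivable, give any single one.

[0,8] S   <
  [0,3] NP   >
    [0,1] "here" : NP/N
    [1,3] N   >
      [1,2] "heard" : N/NP
      [2,3] "chased" : NP
  [3,8] S\NP   >
    [3,7] (S\NP)/(N/NP)   <
      [3,6] N   <
        [3,4] "map" : N/PP
        [4,6] N\(N/PP)   >
          [4,5] "read" : (N\(N/PP))/NP
          [5,6] "slowly" : NP
      [6,7] "idea" : ((S\NP)/(N/NP))\N
    [7,8] "some" : N/NP

N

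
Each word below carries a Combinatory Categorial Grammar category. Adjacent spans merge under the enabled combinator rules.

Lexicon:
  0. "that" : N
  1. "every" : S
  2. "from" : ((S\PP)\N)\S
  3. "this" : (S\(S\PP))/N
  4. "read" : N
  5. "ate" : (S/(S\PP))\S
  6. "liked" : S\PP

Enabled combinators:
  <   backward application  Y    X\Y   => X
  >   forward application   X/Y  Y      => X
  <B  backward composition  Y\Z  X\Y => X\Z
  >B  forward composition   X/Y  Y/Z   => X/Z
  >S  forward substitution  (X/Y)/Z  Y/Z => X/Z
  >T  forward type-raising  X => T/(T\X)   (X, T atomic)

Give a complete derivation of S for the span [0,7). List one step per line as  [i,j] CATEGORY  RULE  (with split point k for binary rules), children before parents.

[0,1] N  lex  "that"
[1,2] S  lex  "every"
[2,3] ((S\PP)\N)\S  lex  "from"
[1,3] (S\PP)\N  <  k=2
[0,3] S\PP  <  k=1
[3,4] (S\(S\PP))/N  lex  "this"
[4,5] N  lex  "read"
[3,5] S\(S\PP)  >  k=4
[0,5] S  <  k=3
[5,6] (S/(S\PP))\S  lex  "ate"
[0,6] S/(S\PP)  <  k=5
[6,7] S\PP  lex  "liked"
[0,7] S  >  k=6

[0,7] S   >
  [0,6] S/(S\PP)   <
    [0,5] S   <
      [0,3] S\PP   <
        [0,1] "that" : N
        [1,3] (S\PP)\N   <
          [1,2] "every" : S
          [2,3] "from" : ((S\PP)\N)\S
      [3,5] S\(S\PP)   >
        [3,4] "this" : (S\(S\PP))/N
        [4,5] "read" : N
    [5,6] "ate" : (S/(S\PP))\S
  [6,7] "liked" : S\PP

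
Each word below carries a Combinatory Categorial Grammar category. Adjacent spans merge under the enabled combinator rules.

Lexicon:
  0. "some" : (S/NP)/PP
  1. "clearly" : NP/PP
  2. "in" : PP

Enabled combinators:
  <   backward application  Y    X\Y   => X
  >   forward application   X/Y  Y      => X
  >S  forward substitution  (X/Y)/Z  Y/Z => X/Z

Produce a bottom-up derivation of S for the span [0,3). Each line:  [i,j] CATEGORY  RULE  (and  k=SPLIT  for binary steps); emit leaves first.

[0,3] S   >
  [0,2] S/PP   >S
    [0,1] "some" : (S/NP)/PP
    [1,2] "clearly" : NP/PP
  [2,3] "in" : PP

[0,1] (S/NP)/PP  lex  "some"
[1,2] NP/PP  lex  "clearly"
[0,2] S/PP  >S  k=1
[2,3] PP  lex  "in"
[0,3] S  >  k=2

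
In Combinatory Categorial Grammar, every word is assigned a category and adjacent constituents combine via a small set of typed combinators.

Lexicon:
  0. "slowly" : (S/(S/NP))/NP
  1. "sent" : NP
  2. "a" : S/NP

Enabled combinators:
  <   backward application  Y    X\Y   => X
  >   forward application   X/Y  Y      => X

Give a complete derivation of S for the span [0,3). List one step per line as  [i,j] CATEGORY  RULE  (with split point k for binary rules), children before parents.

[0,3] S   >
  [0,2] S/(S/NP)   >
    [0,1] "slowly" : (S/(S/NP))/NP
    [1,2] "sent" : NP
  [2,3] "a" : S/NP

[0,1] (S/(S/NP))/NP  lex  "slowly"
[1,2] NP  lex  "sent"
[0,2] S/(S/NP)  >  k=1
[2,3] S/NP  lex  "a"
[0,3] S  >  k=2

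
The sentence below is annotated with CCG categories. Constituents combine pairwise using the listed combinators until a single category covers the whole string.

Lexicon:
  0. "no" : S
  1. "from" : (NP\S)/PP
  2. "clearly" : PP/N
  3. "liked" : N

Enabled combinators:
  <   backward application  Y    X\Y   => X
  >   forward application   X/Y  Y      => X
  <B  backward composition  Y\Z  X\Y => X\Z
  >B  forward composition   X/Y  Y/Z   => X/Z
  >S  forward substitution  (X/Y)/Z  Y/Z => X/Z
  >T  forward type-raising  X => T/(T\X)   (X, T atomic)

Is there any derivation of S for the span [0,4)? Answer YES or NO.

S (NP\S)/PP PP/N N
CKY chart[0,4] = {N/(N\NP), NP, NP/(NP\NP), NP/(N\N), NP/(PP\PP), PP/(PP\NP), S/(S\NP)}; S ∉ chart

NO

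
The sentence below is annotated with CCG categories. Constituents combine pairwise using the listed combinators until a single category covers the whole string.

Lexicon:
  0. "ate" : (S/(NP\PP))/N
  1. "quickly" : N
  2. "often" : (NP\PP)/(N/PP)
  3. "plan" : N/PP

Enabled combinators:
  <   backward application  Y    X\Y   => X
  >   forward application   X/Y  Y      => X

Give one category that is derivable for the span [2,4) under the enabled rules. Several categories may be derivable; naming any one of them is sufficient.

[0,4] S   >
  [0,2] S/(NP\PP)   >
    [0,1] "ate" : (S/(NP\PP))/N
    [1,2] "quickly" : N
  [2,4] NP\PP   >
    [2,3] "often" : (NP\PP)/(N/PP)
    [3,4] "plan" : N/PP

NP\PP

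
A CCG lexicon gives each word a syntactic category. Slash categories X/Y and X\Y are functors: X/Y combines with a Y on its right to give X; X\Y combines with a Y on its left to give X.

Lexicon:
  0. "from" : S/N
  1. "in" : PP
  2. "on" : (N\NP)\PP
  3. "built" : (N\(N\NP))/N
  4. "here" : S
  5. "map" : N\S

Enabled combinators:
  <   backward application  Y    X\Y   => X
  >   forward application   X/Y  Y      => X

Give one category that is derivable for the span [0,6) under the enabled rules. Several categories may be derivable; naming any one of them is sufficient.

[0,6] S   >
  [0,1] "from" : S/N
  [1,6] N   <
    [1,3] N\NP   <
      [1,2] "in" : PP
      [2,3] "on" : (N\NP)\PP
    [3,6] N\(N\NP)   >
      [3,4] "built" : (N\(N\NP))/N
      [4,6] N   <
        [4,5] "here" : S
        [5,6] "map" : N\S

S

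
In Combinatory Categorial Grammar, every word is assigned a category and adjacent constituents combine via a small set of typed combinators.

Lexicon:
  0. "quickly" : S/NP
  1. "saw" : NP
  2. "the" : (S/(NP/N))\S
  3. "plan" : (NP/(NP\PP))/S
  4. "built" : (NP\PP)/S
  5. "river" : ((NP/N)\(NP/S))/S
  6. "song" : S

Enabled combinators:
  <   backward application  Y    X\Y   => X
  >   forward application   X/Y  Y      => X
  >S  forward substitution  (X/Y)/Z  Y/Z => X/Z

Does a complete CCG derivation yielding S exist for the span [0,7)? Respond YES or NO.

YES

[0,7] S   >
  [0,3] S/(NP/N)   <
    [0,2] S   >
      [0,1] "quickly" : S/NP
      [1,2] "saw" : NP
    [2,3] "the" : (S/(NP/N))\S
  [3,7] NP/N   <
    [3,5] NP/S   >S
      [3,4] "plan" : (NP/(NP\PP))/S
      [4,5] "built" : (NP\PP)/S
    [5,7] (NP/N)\(NP/S)   >
      [5,6] "river" : ((NP/N)\(NP/S))/S
      [6,7] "song" : S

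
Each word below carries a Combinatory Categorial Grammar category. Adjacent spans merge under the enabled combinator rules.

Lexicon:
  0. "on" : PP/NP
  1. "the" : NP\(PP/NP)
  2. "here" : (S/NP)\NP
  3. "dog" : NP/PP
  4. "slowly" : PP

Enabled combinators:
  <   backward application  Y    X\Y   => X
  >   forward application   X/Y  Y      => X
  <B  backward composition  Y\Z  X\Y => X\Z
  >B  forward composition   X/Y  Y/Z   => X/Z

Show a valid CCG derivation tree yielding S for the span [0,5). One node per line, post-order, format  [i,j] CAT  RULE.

[0,5] S   >
  [0,3] S/NP   <
    [0,2] NP   <
      [0,1] "on" : PP/NP
      [1,2] "the" : NP\(PP/NP)
    [2,3] "here" : (S/NP)\NP
  [3,5] NP   >
    [3,4] "dog" : NP/PP
    [4,5] "slowly" : PP

[0,1] PP/NP  lex  "on"
[1,2] NP\(PP/NP)  lex  "the"
[0,2] NP  <  k=1
[2,3] (S/NP)\NP  lex  "here"
[0,3] S/NP  <  k=2
[3,4] NP/PP  lex  "dog"
[4,5] PP  lex  "slowly"
[3,5] NP  >  k=4
[0,5] S  >  k=3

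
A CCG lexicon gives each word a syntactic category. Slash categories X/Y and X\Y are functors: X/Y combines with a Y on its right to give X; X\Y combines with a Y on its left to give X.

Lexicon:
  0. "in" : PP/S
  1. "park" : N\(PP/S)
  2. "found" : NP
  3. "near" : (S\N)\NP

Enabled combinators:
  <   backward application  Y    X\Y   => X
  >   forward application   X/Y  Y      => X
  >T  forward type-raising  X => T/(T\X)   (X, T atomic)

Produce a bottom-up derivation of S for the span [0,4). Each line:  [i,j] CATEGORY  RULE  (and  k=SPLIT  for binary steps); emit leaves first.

[0,1] PP/S  lex  "in"
[1,2] N\(PP/S)  lex  "park"
[0,2] N  <  k=1
[2,3] NP  lex  "found"
[3,4] (S\N)\NP  lex  "near"
[2,4] S\N  <  k=3
[0,4] S  <  k=2

[0,4] S   <
  [0,2] N   <
    [0,1] "in" : PP/S
    [1,2] "park" : N\(PP/S)
  [2,4] S\N   <
    [2,3] "found" : NP
    [3,4] "near" : (S\N)\NP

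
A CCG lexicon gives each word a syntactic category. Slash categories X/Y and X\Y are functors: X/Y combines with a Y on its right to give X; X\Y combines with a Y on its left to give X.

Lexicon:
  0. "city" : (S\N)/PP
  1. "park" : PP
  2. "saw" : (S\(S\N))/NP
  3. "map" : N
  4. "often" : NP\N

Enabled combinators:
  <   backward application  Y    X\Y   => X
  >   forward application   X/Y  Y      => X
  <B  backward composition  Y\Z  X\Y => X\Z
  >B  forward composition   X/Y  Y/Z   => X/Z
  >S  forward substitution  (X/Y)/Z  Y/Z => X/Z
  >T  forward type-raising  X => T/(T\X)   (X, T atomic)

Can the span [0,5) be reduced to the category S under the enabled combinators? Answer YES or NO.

[0,5] S   <
  [0,2] S\N   >
    [0,1] "city" : (S\N)/PP
    [1,2] "park" : PP
  [2,5] S\(S\N)   >
    [2,3] "saw" : (S\(S\N))/NP
    [3,5] NP   >
      [3,4] NP/(NP\N)   >T
        [3,4] "map" : N
      [4,5] "often" : NP\N

YES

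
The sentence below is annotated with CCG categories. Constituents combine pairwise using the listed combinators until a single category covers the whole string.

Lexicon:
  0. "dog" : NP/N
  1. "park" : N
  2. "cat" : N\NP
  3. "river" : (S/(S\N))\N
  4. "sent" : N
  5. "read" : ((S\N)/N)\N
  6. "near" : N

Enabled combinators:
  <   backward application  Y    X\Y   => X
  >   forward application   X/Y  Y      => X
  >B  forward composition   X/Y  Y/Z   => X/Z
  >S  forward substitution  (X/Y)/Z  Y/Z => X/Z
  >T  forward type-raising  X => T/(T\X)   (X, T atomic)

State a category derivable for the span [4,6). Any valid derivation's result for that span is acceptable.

[0,7] S   >
  [0,4] S/(S\N)   <
    [0,3] N   <
      [0,2] NP   >
        [0,1] "dog" : NP/N
        [1,2] "park" : N
      [2,3] "cat" : N\NP
    [3,4] "river" : (S/(S\N))\N
  [4,7] S\N   >
    [4,6] (S\N)/N   <
      [4,5] "sent" : N
      [5,6] "read" : ((S\N)/N)\N
    [6,7] "near" : N

(S\N)/N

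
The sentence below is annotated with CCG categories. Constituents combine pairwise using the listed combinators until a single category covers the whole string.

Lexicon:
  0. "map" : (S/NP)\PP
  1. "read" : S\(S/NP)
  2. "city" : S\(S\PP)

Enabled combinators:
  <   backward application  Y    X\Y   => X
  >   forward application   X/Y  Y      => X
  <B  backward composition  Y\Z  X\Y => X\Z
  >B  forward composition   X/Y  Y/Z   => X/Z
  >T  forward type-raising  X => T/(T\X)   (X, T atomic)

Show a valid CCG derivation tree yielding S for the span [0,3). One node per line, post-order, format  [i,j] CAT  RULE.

[0,1] (S/NP)\PP  lex  "map"
[1,2] S\(S/NP)  lex  "read"
[0,2] S\PP  <B  k=1
[2,3] S\(S\PP)  lex  "city"
[0,3] S  <  k=2

[0,3] S   <
  [0,2] S\PP   <B
    [0,1] "map" : (S/NP)\PP
    [1,2] "read" : S\(S/NP)
  [2,3] "city" : S\(S\PP)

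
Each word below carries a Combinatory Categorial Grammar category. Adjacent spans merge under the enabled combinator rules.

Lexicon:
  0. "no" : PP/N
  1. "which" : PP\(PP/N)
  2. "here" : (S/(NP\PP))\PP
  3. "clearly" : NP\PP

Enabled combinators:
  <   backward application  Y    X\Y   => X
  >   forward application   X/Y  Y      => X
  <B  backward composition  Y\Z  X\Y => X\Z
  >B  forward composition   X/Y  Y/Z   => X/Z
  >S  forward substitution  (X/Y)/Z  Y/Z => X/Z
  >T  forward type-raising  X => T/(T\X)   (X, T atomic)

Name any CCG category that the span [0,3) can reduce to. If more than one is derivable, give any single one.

S/(NP\PP)

[0,4] S   >
  [0,3] S/(NP\PP)   <
    [0,2] PP   <
      [0,1] "no" : PP/N
      [1,2] "which" : PP\(PP/N)
    [2,3] "here" : (S/(NP\PP))\PP
  [3,4] "clearly" : NP\PP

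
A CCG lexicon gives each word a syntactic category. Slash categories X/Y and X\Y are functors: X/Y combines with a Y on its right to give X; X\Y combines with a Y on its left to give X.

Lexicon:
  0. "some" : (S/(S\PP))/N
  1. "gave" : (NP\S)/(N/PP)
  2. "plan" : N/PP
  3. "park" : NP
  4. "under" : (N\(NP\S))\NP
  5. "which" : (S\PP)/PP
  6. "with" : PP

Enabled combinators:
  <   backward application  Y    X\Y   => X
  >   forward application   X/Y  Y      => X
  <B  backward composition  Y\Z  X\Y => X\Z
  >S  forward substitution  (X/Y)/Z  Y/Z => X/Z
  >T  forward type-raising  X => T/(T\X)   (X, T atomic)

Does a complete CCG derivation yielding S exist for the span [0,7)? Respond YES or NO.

[0,7] S   >
  [0,5] S/(S\PP)   >
    [0,1] "some" : (S/(S\PP))/N
    [1,5] N   <
      [1,3] NP\S   >
        [1,2] "gave" : (NP\S)/(N/PP)
        [2,3] "plan" : N/PP
      [3,5] N\(NP\S)   <
        [3,4] "park" : NP
        [4,5] "under" : (N\(NP\S))\NP
  [5,7] S\PP   >
    [5,6] "which" : (S\PP)/PP
    [6,7] "with" : PP

YES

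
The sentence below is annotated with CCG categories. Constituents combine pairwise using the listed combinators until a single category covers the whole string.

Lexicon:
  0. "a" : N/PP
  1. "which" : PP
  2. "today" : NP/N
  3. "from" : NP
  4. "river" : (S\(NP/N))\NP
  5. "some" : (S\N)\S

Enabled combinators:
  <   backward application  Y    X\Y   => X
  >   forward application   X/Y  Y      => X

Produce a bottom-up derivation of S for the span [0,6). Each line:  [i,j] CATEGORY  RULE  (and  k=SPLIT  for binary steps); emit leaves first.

[0,1] N/PP  lex  "a"
[1,2] PP  lex  "which"
[0,2] N  >  k=1
[2,3] NP/N  lex  "today"
[3,4] NP  lex  "from"
[4,5] (S\(NP/N))\NP  lex  "river"
[3,5] S\(NP/N)  <  k=4
[2,5] S  <  k=3
[5,6] (S\N)\S  lex  "some"
[2,6] S\N  <  k=5
[0,6] S  <  k=2

[0,6] S   <
  [0,2] N   >
    [0,1] "a" : N/PP
    [1,2] "which" : PP
  [2,6] S\N   <
    [2,5] S   <
      [2,3] "today" : NP/N
      [3,5] S\(NP/N)   <
        [3,4] "from" : NP
        [4,5] "river" : (S\(NP/N))\NP
    [5,6] "some" : (S\N)\S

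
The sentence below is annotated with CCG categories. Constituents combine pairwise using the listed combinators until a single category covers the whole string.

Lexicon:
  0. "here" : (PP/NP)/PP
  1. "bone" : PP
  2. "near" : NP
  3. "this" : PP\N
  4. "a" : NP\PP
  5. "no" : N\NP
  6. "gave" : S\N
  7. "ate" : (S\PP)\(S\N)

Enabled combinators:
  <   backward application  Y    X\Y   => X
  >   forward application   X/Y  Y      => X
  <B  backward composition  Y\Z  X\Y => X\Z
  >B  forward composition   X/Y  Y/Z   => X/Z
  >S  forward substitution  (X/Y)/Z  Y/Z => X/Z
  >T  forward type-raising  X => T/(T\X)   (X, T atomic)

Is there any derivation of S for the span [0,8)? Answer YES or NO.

[0,8] S   <
  [0,3] PP   >
    [0,2] PP/NP   >
      [0,1] "here" : (PP/NP)/PP
      [1,2] "bone" : PP
    [2,3] "near" : NP
  [3,8] S\PP   <
    [3,7] S\N   <B
      [3,4] "this" : PP\N
      [4,7] S\PP   <B
        [4,6] N\PP   <B
          [4,5] "a" : NP\PP
          [5,6] "no" : N\NP
        [6,7] "gave" : S\N
    [7,8] "ate" : (S\PP)\(S\N)

YES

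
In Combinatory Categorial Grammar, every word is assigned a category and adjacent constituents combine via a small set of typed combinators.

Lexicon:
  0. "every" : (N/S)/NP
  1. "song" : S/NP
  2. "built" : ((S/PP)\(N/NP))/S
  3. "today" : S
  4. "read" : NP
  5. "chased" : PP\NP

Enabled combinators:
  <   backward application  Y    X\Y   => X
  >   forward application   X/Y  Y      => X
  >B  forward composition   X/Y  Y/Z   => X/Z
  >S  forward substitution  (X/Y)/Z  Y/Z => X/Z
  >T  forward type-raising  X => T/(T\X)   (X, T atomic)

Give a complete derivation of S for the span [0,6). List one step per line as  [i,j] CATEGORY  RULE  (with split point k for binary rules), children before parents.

[0,6] S   >
  [0,4] S/PP   <
    [0,2] N/NP   >S
      [0,1] "every" : (N/S)/NP
      [1,2] "song" : S/NP
    [2,4] (S/PP)\(N/NP)   >
      [2,3] "built" : ((S/PP)\(N/NP))/S
      [3,4] "today" : S
  [4,6] PP   <
    [4,5] "read" : NP
    [5,6] "chased" : PP\NP

[0,1] (N/S)/NP  lex  "every"
[1,2] S/NP  lex  "song"
[0,2] N/NP  >S  k=1
[2,3] ((S/PP)\(N/NP))/S  lex  "built"
[3,4] S  lex  "today"
[2,4] (S/PP)\(N/NP)  >  k=3
[0,4] S/PP  <  k=2
[4,5] NP  lex  "read"
[5,6] PP\NP  lex  "chased"
[4,6] PP  <  k=5
[0,6] S  >  k=4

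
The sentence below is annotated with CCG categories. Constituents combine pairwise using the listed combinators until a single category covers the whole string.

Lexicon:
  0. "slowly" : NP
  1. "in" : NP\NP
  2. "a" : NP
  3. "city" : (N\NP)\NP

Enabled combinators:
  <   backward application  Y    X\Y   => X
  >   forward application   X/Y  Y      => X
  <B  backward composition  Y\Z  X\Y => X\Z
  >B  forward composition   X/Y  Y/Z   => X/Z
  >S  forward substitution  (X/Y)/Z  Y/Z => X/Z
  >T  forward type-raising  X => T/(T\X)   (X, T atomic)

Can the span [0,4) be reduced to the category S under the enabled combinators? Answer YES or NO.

NO

NP NP\NP NP (N\NP)\NP
CKY chart[0,4] = {N, N/(N\N), NP/(NP\N), PP/(PP\N), S/(S\N)}; S ∉ chart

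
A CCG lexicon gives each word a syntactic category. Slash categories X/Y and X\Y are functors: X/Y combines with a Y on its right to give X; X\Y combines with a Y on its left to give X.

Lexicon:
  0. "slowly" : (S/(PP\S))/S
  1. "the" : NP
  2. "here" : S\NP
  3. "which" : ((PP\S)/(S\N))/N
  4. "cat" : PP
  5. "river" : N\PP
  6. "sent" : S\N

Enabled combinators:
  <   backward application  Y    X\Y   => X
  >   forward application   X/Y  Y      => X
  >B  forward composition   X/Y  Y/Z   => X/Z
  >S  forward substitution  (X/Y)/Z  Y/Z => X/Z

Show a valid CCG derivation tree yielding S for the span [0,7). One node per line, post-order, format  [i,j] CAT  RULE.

[0,1] (S/(PP\S))/S  lex  "slowly"
[1,2] NP  lex  "the"
[2,3] S\NP  lex  "here"
[1,3] S  <  k=2
[0,3] S/(PP\S)  >  k=1
[3,4] ((PP\S)/(S\N))/N  lex  "which"
[4,5] PP  lex  "cat"
[5,6] N\PP  lex  "river"
[4,6] N  <  k=5
[3,6] (PP\S)/(S\N)  >  k=4
[6,7] S\N  lex  "sent"
[3,7] PP\S  >  k=6
[0,7] S  >  k=3

[0,7] S   >
  [0,3] S/(PP\S)   >
    [0,1] "slowly" : (S/(PP\S))/S
    [1,3] S   <
      [1,2] "the" : NP
      [2,3] "here" : S\NP
  [3,7] PP\S   >
    [3,6] (PP\S)/(S\N)   >
      [3,4] "which" : ((PP\S)/(S\N))/N
      [4,6] N   <
        [4,5] "cat" : PP
        [5,6] "river" : N\PP
    [6,7] "sent" : S\N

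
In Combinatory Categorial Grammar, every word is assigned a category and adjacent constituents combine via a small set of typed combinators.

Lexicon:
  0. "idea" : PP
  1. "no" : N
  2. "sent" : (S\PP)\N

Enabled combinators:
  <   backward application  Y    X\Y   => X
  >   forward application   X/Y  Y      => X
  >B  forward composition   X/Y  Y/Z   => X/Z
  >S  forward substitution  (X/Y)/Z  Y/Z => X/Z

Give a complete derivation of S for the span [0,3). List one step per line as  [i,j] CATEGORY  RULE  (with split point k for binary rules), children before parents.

[0,3] S   <
  [0,1] "idea" : PP
  [1,3] S\PP   <
    [1,2] "no" : N
    [2,3] "sent" : (S\PP)\N

[0,1] PP  lex  "idea"
[1,2] N  lex  "no"
[2,3] (S\PP)\N  lex  "sent"
[1,3] S\PP  <  k=2
[0,3] S  <  k=1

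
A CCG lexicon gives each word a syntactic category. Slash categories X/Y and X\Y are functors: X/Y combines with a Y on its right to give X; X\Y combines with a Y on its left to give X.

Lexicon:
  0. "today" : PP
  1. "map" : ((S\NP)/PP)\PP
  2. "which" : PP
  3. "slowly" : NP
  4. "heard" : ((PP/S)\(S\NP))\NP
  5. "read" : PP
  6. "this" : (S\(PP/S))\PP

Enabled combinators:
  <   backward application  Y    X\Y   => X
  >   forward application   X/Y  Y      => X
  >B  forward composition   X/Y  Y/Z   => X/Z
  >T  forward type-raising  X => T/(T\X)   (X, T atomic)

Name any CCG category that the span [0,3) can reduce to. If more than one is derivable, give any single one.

[0,7] S   <
  [0,5] PP/S   <
    [0,3] S\NP   >
      [0,2] (S\NP)/PP   <
        [0,1] "today" : PP
        [1,2] "map" : ((S\NP)/PP)\PP
      [2,3] "which" : PP
    [3,5] (PP/S)\(S\NP)   <
      [3,4] "slowly" : NP
      [4,5] "heard" : ((PP/S)\(S\NP))\NP
  [5,7] S\(PP/S)   <
    [5,6] "read" : PP
    [6,7] "this" : (S\(PP/S))\PP

S\NP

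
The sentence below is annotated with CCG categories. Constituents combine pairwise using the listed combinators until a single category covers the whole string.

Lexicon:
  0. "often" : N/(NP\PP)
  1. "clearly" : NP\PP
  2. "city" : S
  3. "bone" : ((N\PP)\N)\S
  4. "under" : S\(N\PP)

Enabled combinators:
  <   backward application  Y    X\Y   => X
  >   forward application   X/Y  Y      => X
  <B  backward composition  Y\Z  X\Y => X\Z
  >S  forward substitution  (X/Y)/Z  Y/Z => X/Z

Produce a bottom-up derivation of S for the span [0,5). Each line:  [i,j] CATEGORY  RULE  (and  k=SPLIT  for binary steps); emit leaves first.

[0,1] N/(NP\PP)  lex  "often"
[1,2] NP\PP  lex  "clearly"
[0,2] N  >  k=1
[2,3] S  lex  "city"
[3,4] ((N\PP)\N)\S  lex  "bone"
[2,4] (N\PP)\N  <  k=3
[4,5] S\(N\PP)  lex  "under"
[2,5] S\N  <B  k=4
[0,5] S  <  k=2

[0,5] S   <
  [0,2] N   >
    [0,1] "often" : N/(NP\PP)
    [1,2] "clearly" : NP\PP
  [2,5] S\N   <B
    [2,4] (N\PP)\N   <
      [2,3] "city" : S
      [3,4] "bone" : ((N\PP)\N)\S
    [4,5] "under" : S\(N\PP)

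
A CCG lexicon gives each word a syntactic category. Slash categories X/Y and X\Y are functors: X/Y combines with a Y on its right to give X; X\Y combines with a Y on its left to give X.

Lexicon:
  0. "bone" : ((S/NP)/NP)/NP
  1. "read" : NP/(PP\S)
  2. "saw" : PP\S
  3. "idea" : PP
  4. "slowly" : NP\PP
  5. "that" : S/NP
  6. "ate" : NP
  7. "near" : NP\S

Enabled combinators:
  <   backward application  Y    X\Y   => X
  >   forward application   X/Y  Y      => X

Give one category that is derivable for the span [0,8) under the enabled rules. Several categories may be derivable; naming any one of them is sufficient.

[0,8] S   >
  [0,5] S/NP   >
    [0,3] (S/NP)/NP   >
      [0,1] "bone" : ((S/NP)/NP)/NP
      [1,3] NP   >
        [1,2] "read" : NP/(PP\S)
        [2,3] "saw" : PP\S
    [3,5] NP   <
      [3,4] "idea" : PP
      [4,5] "slowly" : NP\PP
  [5,8] NP   <
    [5,7] S   >
      [5,6] "that" : S/NP
      [6,7] "ate" : NP
    [7,8] "near" : NP\S

S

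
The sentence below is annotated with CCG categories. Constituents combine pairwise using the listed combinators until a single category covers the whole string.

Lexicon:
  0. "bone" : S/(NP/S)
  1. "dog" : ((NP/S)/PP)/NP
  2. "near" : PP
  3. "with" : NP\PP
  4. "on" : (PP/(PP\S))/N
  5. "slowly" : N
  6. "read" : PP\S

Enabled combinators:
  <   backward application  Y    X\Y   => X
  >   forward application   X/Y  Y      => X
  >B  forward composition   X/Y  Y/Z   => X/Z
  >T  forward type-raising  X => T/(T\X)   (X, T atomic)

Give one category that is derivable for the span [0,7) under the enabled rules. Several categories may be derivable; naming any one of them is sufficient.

S

[0,7] S   >
  [0,4] S/PP   >B
    [0,1] "bone" : S/(NP/S)
    [1,4] (NP/S)/PP   >
      [1,2] "dog" : ((NP/S)/PP)/NP
      [2,4] NP   >
        [2,3] NP/(NP\PP)   >T
          [2,3] "near" : PP
        [3,4] "with" : NP\PP
  [4,7] PP   >
    [4,6] PP/(PP\S)   >
      [4,5] "on" : (PP/(PP\S))/N
      [5,6] "slowly" : N
    [6,7] "read" : PP\S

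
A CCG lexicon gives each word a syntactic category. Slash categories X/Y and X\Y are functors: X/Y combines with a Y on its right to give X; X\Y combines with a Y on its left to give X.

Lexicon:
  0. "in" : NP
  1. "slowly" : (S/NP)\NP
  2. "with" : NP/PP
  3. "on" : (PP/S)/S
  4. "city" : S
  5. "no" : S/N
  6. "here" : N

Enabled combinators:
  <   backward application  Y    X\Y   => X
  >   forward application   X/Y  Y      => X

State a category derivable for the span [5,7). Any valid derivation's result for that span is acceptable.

[0,7] S   >
  [0,2] S/NP   <
    [0,1] "in" : NP
    [1,2] "slowly" : (S/NP)\NP
  [2,7] NP   >
    [2,3] "with" : NP/PP
    [3,7] PP   >
      [3,5] PP/S   >
        [3,4] "on" : (PP/S)/S
        [4,5] "city" : S
      [5,7] S   >
        [5,6] "no" : S/N
        [6,7] "here" : N

S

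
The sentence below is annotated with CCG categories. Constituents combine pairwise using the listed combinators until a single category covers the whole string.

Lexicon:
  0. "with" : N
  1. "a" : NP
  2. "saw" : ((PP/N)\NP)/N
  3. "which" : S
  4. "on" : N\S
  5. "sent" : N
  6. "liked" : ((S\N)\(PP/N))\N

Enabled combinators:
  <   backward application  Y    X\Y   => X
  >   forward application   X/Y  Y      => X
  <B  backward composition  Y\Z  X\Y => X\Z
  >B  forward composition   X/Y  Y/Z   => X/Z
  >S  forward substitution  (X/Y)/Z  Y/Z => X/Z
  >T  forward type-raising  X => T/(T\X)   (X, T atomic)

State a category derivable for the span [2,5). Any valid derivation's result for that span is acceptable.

[0,7] S   >
  [0,1] S/(S\N)   >T
    [0,1] "with" : N
  [1,7] S\N   <
    [1,5] PP/N   <
      [1,2] "a" : NP
      [2,5] (PP/N)\NP   >
        [2,3] "saw" : ((PP/N)\NP)/N
        [3,5] N   >
          [3,4] N/(N\S)   >T
            [3,4] "which" : S
          [4,5] "on" : N\S
    [5,7] (S\N)\(PP/N)   <
      [5,6] "sent" : N
      [6,7] "liked" : ((S\N)\(PP/N))\N

(PP/N)\NP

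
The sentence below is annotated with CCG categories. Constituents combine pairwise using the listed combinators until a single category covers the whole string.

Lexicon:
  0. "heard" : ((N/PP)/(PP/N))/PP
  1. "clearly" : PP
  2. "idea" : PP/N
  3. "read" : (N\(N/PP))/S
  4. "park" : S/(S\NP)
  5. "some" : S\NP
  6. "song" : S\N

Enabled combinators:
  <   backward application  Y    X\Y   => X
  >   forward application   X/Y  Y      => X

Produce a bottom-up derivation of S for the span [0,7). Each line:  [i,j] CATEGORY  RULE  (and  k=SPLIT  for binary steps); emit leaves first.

[0,1] ((N/PP)/(PP/N))/PP  lex  "heard"
[1,2] PP  lex  "clearly"
[0,2] (N/PP)/(PP/N)  >  k=1
[2,3] PP/N  lex  "idea"
[0,3] N/PP  >  k=2
[3,4] (N\(N/PP))/S  lex  "read"
[4,5] S/(S\NP)  lex  "park"
[5,6] S\NP  lex  "some"
[4,6] S  >  k=5
[3,6] N\(N/PP)  >  k=4
[0,6] N  <  k=3
[6,7] S\N  lex  "song"
[0,7] S  <  k=6

[0,7] S   <
  [0,6] N   <
    [0,3] N/PP   >
      [0,2] (N/PP)/(PP/N)   >
        [0,1] "heard" : ((N/PP)/(PP/N))/PP
        [1,2] "clearly" : PP
      [2,3] "idea" : PP/N
    [3,6] N\(N/PP)   >
      [3,4] "read" : (N\(N/PP))/S
      [4,6] S   >
        [4,5] "park" : S/(S\NP)
        [5,6] "some" : S\NP
  [6,7] "song" : S\N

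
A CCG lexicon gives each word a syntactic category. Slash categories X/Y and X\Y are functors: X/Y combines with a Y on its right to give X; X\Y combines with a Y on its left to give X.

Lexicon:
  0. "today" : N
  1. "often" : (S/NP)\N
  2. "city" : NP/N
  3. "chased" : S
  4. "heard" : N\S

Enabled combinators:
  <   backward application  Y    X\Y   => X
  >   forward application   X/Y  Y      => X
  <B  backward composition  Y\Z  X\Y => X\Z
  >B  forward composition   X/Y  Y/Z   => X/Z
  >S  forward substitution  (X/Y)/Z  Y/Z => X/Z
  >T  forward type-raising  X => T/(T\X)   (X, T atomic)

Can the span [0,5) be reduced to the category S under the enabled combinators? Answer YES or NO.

[0,5] S   >
  [0,2] S/NP   <
    [0,1] "today" : N
    [1,2] "often" : (S/NP)\N
  [2,5] NP   >
    [2,3] "city" : NP/N
    [3,5] N   >
      [3,4] N/(N\S)   >T
        [3,4] "chased" : S
      [4,5] "heard" : N\S

YES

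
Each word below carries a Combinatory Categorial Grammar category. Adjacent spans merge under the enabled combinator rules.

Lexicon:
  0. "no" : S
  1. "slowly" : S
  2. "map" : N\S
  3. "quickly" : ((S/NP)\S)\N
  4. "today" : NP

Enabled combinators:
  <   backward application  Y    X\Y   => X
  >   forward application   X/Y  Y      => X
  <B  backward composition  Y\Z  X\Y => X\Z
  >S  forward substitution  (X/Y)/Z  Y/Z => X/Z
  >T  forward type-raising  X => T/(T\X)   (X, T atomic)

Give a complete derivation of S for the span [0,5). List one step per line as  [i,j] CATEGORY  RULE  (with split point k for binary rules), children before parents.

[0,1] S  lex  "no"
[1,2] S  lex  "slowly"
[2,3] N\S  lex  "map"
[1,3] N  <  k=2
[3,4] ((S/NP)\S)\N  lex  "quickly"
[1,4] (S/NP)\S  <  k=3
[0,4] S/NP  <  k=1
[4,5] NP  lex  "today"
[0,5] S  >  k=4

[0,5] S   >
  [0,4] S/NP   <
    [0,1] "no" : S
    [1,4] (S/NP)\S   <
      [1,3] N   <
        [1,2] "slowly" : S
        [2,3] "map" : N\S
      [3,4] "quickly" : ((S/NP)\S)\N
  [4,5] "today" : NP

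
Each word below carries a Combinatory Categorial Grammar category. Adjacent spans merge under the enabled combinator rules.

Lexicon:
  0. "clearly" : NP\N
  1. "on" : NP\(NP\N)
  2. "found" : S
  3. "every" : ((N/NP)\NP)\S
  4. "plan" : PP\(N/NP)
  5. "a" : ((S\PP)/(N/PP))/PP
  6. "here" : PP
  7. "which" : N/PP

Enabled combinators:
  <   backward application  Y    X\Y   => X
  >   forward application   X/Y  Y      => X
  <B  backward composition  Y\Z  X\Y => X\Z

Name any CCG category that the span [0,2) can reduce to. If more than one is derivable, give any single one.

NP

[0,8] S   <
  [0,5] PP   <
    [0,2] NP   <
      [0,1] "clearly" : NP\N
      [1,2] "on" : NP\(NP\N)
    [2,5] PP\NP   <B
      [2,4] (N/NP)\NP   <
        [2,3] "found" : S
        [3,4] "every" : ((N/NP)\NP)\S
      [4,5] "plan" : PP\(N/NP)
  [5,8] S\PP   >
    [5,7] (S\PP)/(N/PP)   >
      [5,6] "a" : ((S\PP)/(N/PP))/PP
      [6,7] "here" : PP
    [7,8] "which" : N/PP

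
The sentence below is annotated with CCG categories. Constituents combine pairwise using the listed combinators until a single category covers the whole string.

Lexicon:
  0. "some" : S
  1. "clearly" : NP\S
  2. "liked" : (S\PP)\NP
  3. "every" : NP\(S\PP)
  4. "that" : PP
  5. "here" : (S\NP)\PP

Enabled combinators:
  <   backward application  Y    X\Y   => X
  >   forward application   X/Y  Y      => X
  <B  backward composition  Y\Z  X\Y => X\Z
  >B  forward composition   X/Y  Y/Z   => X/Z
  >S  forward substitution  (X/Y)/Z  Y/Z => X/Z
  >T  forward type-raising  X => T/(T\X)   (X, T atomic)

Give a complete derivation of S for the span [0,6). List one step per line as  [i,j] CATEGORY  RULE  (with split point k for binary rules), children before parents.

[0,6] S   <
  [0,4] NP   <
    [0,3] S\PP   <
      [0,2] NP   >
        [0,1] NP/(NP\S)   >T
          [0,1] "some" : S
        [1,2] "clearly" : NP\S
      [2,3] "liked" : (S\PP)\NP
    [3,4] "every" : NP\(S\PP)
  [4,6] S\NP   <
    [4,5] "that" : PP
    [5,6] "here" : (S\NP)\PP

[0,1] S  lex  "some"
[0,1] NP/(NP\S)  >T
[1,2] NP\S  lex  "clearly"
[0,2] NP  >  k=1
[2,3] (S\PP)\NP  lex  "liked"
[0,3] S\PP  <  k=2
[3,4] NP\(S\PP)  lex  "every"
[0,4] NP  <  k=3
[4,5] PP  lex  "that"
[5,6] (S\NP)\PP  lex  "here"
[4,6] S\NP  <  k=5
[0,6] S  <  k=4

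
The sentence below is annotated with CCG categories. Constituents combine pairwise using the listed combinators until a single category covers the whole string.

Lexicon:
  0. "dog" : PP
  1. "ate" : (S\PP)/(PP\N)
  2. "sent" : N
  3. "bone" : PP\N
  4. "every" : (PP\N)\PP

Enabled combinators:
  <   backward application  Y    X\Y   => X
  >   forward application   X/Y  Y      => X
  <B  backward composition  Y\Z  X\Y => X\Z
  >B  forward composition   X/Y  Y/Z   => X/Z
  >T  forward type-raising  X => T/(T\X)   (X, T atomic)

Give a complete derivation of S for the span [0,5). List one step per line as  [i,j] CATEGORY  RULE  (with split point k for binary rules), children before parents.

[0,1] PP  lex  "dog"
[0,1] S/(S\PP)  >T
[1,2] (S\PP)/(PP\N)  lex  "ate"
[2,3] N  lex  "sent"
[3,4] PP\N  lex  "bone"
[2,4] PP  <  k=3
[4,5] (PP\N)\PP  lex  "every"
[2,5] PP\N  <  k=4
[1,5] S\PP  >  k=2
[0,5] S  >  k=1

[0,5] S   >
  [0,1] S/(S\PP)   >T
    [0,1] "dog" : PP
  [1,5] S\PP   >
    [1,2] "ate" : (S\PP)/(PP\N)
    [2,5] PP\N   <
      [2,4] PP   <
        [2,3] "sent" : N
        [3,4] "bone" : PP\N
      [4,5] "every" : (PP\N)\PP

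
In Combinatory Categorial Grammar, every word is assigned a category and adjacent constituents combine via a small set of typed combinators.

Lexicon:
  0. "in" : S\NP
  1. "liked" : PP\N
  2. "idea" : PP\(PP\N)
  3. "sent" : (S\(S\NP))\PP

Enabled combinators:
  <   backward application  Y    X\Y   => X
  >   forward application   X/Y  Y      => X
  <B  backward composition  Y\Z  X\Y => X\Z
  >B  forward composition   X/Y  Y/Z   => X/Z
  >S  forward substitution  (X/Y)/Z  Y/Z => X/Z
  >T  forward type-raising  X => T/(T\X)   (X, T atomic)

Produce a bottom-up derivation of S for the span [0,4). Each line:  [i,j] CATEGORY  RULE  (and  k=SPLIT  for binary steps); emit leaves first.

[0,1] S\NP  lex  "in"
[1,2] PP\N  lex  "liked"
[2,3] PP\(PP\N)  lex  "idea"
[1,3] PP  <  k=2
[3,4] (S\(S\NP))\PP  lex  "sent"
[1,4] S\(S\NP)  <  k=3
[0,4] S  <  k=1

[0,4] S   <
  [0,1] "in" : S\NP
  [1,4] S\(S\NP)   <
    [1,3] PP   <
      [1,2] "liked" : PP\N
      [2,3] "idea" : PP\(PP\N)
    [3,4] "sent" : (S\(S\NP))\PP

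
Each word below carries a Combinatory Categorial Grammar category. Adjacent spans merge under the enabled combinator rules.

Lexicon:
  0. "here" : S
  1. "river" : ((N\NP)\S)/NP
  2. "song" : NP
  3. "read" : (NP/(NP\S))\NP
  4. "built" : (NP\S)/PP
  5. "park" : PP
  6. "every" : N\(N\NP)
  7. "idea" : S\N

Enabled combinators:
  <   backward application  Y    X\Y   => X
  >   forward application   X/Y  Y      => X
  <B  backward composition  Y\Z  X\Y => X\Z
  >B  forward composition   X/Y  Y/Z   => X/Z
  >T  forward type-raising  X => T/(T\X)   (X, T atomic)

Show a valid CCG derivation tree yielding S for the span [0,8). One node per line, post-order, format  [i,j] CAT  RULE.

[0,1] S  lex  "here"
[1,2] ((N\NP)\S)/NP  lex  "river"
[2,3] NP  lex  "song"
[3,4] (NP/(NP\S))\NP  lex  "read"
[2,4] NP/(NP\S)  <  k=3
[4,5] (NP\S)/PP  lex  "built"
[5,6] PP  lex  "park"
[4,6] NP\S  >  k=5
[2,6] NP  >  k=4
[1,6] (N\NP)\S  >  k=2
[0,6] N\NP  <  k=1
[6,7] N\(N\NP)  lex  "every"
[0,7] N  <  k=6
[7,8] S\N  lex  "idea"
[0,8] S  <  k=7

[0,8] S   <
  [0,7] N   <
    [0,6] N\NP   <
      [0,1] "here" : S
      [1,6] (N\NP)\S   >
        [1,2] "river" : ((N\NP)\S)/NP
        [2,6] NP   >
          [2,4] NP/(NP\S)   <
            [2,3] "song" : NP
            [3,4] "read" : (NP/(NP\S))\NP
          [4,6] NP\S   >
            [4,5] "built" : (NP\S)/PP
            [5,6] "park" : PP
    [6,7] "every" : N\(N\NP)
  [7,8] "idea" : S\N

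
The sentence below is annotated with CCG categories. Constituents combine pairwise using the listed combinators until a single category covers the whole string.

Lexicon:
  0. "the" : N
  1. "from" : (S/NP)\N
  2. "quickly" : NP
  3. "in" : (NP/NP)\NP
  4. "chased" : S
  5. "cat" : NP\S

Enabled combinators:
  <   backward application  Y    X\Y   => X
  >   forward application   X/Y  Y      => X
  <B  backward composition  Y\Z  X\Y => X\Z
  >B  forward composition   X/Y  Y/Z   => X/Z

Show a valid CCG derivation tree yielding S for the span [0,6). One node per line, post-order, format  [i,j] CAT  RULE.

[0,6] S   >
  [0,4] S/NP   >B
    [0,2] S/NP   <
      [0,1] "the" : N
      [1,2] "from" : (S/NP)\N
    [2,4] NP/NP   <
      [2,3] "quickly" : NP
      [3,4] "in" : (NP/NP)\NP
  [4,6] NP   <
    [4,5] "chased" : S
    [5,6] "cat" : NP\S

[0,1] N  lex  "the"
[1,2] (S/NP)\N  lex  "from"
[0,2] S/NP  <  k=1
[2,3] NP  lex  "quickly"
[3,4] (NP/NP)\NP  lex  "in"
[2,4] NP/NP  <  k=3
[0,4] S/NP  >B  k=2
[4,5] S  lex  "chased"
[5,6] NP\S  lex  "cat"
[4,6] NP  <  k=5
[0,6] S  >  k=4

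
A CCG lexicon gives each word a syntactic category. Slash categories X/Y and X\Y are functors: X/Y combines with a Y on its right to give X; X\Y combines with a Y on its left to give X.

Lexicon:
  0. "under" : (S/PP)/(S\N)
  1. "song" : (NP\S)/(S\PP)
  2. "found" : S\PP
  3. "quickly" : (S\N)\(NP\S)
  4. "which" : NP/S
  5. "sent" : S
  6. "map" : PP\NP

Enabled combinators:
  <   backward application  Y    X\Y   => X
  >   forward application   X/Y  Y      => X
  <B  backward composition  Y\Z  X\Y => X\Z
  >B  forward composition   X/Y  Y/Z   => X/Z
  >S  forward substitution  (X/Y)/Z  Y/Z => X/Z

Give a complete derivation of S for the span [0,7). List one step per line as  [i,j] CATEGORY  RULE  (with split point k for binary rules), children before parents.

[0,7] S   >
  [0,4] S/PP   >
    [0,1] "under" : (S/PP)/(S\N)
    [1,4] S\N   <
      [1,3] NP\S   >
        [1,2] "song" : (NP\S)/(S\PP)
        [2,3] "found" : S\PP
      [3,4] "quickly" : (S\N)\(NP\S)
  [4,7] PP   <
    [4,6] NP   >
      [4,5] "which" : NP/S
      [5,6] "sent" : S
    [6,7] "map" : PP\NP

[0,1] (S/PP)/(S\N)  lex  "under"
[1,2] (NP\S)/(S\PP)  lex  "song"
[2,3] S\PP  lex  "found"
[1,3] NP\S  >  k=2
[3,4] (S\N)\(NP\S)  lex  "quickly"
[1,4] S\N  <  k=3
[0,4] S/PP  >  k=1
[4,5] NP/S  lex  "which"
[5,6] S  lex  "sent"
[4,6] NP  >  k=5
[6,7] PP\NP  lex  "map"
[4,7] PP  <  k=6
[0,7] S  >  k=4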